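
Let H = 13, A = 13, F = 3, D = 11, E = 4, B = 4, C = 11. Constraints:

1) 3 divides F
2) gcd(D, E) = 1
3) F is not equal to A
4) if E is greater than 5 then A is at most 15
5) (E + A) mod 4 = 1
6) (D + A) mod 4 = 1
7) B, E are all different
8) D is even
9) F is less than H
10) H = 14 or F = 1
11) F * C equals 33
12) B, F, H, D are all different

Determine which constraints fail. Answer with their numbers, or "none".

1) 3 / 3 = 1, so 3 divides 3  yes
2) gcd(11, 4) = 1  yes
3) F = 3, A = 13; distinct  yes
4) E = 4, not > 5; antecedent false, conditional vacuously true  yes
5) E + A = 17; 17 mod 4 = 1  yes
6) D + A = 24; 24 mod 4 = 0, not 1  no
7) B = E = 4, not all different  no
8) D = 11 is odd  no
9) F = 3, H = 13; 3 < 13  yes
10) H = 13 ≠ 14 and F = 3 ≠ 1; both disjuncts false  no
11) F * C = 3 * 11 = 33  yes
12) values 4, 3, 13, 11 are pairwise distinct  yes

Constraints 6, 7, 8, 10 do not hold.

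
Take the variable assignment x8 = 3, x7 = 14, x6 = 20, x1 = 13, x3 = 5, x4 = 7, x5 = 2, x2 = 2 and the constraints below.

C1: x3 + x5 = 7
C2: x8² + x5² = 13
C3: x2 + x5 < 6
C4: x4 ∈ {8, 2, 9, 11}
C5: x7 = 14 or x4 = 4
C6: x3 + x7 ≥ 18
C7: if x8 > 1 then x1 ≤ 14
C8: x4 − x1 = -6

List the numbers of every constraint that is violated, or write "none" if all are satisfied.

C1: x3 + x5 = 5 + 2 = 7  true
C2: x8² + x5² = 3² + 2² = 9 + 4 = 13  true
C3: x2 + x5 = 2 + 2 = 4; 4 < 6  true
C4: x4 = 7 is not in {8, 2, 9, 11}  false
C5: x7 = 14 = 14 (first disjunct)  true
C6: x3 + x7 = 5 + 14 = 19; 19 ≥ 18  true
C7: x8 = 3 > 1, so we need x1 ≤ 14; x1 = 13 ≤ 14  true
C8: x4 − x1 = 7 − 13 = -6  true

Violated: 4.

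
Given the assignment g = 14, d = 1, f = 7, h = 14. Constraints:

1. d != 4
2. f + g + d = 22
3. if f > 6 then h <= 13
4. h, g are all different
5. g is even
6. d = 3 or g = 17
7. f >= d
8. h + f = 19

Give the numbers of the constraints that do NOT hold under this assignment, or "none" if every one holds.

No — constraints 3, 4, 6, 8 are not satisfied.

1. d = 1, and 1 ≠ 4  ✓
2. f + g + d = 7 + 14 + 1 = 22  ✓
3. f = 7 > 6, so we need h ≤ 13; but h = 14 > 13  ✗
4. h = g = 14, not all different  ✗
5. g = 14 is even  ✓
6. d = 1 ≠ 3 and g = 14 ≠ 17; both disjuncts false  ✗
7. f = 7, d = 1; 7 ≥ 1  ✓
8. h + f = 14 + 7 = 21, not 19  ✗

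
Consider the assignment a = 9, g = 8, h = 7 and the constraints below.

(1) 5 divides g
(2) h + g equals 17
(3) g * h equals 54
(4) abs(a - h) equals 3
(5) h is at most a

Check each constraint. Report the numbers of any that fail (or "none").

(1) 8 = 5*1 + 3, so 5 does not divide 8  fails
(2) h + g = 7 + 8 = 15, not 17  fails
(3) g * h = 8 * 7 = 56, not 54  fails
(4) abs(9 - 7) = 2, not 3  fails
(5) h = 7, a = 9; 7 ≤ 9  holds

Violated: 1, 2, 3, and 4.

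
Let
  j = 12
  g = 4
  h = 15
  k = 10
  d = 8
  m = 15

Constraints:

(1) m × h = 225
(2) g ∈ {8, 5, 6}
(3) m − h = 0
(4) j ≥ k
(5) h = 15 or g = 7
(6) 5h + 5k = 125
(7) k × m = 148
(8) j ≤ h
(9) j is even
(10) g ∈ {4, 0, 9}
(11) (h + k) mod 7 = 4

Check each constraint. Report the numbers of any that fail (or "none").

No — constraints 2 and 7 are not satisfied.

(1) m × h = 15 × 15 = 225 — satisfied.
(2) g = 4 is not in {8, 5, 6} — violated.
(3) m − h = 15 − 15 = 0 — satisfied.
(4) j = 12, k = 10; 12 ≥ 10 — satisfied.
(5) h = 15 = 15 (first disjunct) — satisfied.
(6) 5h + 5k = 5(15) + 5(10) = 125 — satisfied.
(7) k × m = 10 × 15 = 150, not 148 — violated.
(8) j = 12, h = 15; 12 ≤ 15 — satisfied.
(9) j = 12 is even — satisfied.
(10) g = 4 is in {4, 0, 9} — satisfied.
(11) h + k = 25; 25 mod 7 = 4 — satisfied.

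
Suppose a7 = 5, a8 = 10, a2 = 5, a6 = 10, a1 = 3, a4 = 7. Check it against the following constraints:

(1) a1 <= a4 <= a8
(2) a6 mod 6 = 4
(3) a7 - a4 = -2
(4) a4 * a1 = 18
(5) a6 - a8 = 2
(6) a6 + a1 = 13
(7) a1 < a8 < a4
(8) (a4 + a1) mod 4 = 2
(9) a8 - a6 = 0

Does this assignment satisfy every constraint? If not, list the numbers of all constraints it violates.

(1) values 3 <= 7 <= 10 — holds.
(2) 10 mod 6 = 4 — holds.
(3) a7 - a4 = 5 - 7 = -2 — holds.
(4) a4 * a1 = 7 * 3 = 21, not 18 — fails.
(5) a6 - a8 = 10 - 10 = 0, not 2 — fails.
(6) a6 + a1 = 10 + 3 = 13 — holds.
(7) values 3, 10, 7; a8 = 10 is not < a4 = 7 — fails.
(8) a4 + a1 = 10; 10 mod 4 = 2 — holds.
(9) a8 - a6 = 10 - 10 = 0 — holds.

Violated: 4, 5, 7.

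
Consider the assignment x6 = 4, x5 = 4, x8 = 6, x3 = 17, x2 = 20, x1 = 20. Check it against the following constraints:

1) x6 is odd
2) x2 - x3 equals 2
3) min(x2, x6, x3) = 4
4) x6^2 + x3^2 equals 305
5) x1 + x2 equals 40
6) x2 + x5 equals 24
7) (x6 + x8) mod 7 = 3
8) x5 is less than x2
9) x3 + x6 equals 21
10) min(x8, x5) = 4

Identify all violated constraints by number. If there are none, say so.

Constraints 1, 2 do not hold.

1) x6 = 4 is even  false
2) x2 - x3 = 20 - 17 = 3, not 2  false
3) min(20, 4, 17) = 4  true
4) x6^2 + x3^2 = 4^2 + 17^2 = 16 + 289 = 305  true
5) x1 + x2 = 20 + 20 = 40  true
6) x2 + x5 = 20 + 4 = 24  true
7) x6 + x8 = 10; 10 mod 7 = 3  true
8) x5 = 4, x2 = 20; 4 < 20  true
9) x3 + x6 = 17 + 4 = 21  true
10) min(6, 4) = 4  true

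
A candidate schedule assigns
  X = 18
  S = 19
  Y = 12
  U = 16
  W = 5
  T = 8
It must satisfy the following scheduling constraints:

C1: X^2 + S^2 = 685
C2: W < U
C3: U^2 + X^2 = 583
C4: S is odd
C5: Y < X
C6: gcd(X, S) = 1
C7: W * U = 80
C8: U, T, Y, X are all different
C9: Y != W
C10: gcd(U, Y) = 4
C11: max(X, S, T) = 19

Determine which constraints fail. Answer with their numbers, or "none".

C1: X^2 + S^2 = 18^2 + 19^2 = 324 + 361 = 685  ✔
C2: W = 5, U = 16; 5 < 16  ✔
C3: U^2 + X^2 = 16^2 + 18^2 = 256 + 324 = 580, not 583  ✘
C4: S = 19 is odd  ✔
C5: Y = 12, X = 18; 12 < 18  ✔
C6: gcd(18, 19) = 1  ✔
C7: W * U = 5 * 16 = 80  ✔
C8: values 16, 8, 12, 18 are pairwise distinct  ✔
C9: Y = 12, W = 5; distinct  ✔
C10: gcd(16, 12) = 4  ✔
C11: max(18, 19, 8) = 19  ✔

Constraint 3 does not hold.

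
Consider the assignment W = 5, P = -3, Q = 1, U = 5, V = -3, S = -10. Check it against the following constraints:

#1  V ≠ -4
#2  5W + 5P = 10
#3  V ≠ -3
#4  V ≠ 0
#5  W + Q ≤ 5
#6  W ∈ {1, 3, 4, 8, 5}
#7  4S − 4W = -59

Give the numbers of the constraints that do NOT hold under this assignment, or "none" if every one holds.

#1 V = -3, and -3 ≠ -4 — OK.
#2 5W + 5P = 5(5) + 5(-3) = 10 — OK.
#3 V = -3, but -3 is required to differ — violated.
#4 V = -3, and -3 ≠ 0 — OK.
#5 W + Q = 5 + 1 = 6; 6 > 5, bound 5 not met — violated.
#6 W = 5 is in {1, 3, 4, 8, 5} — OK.
#7 4S − 4W = 4(-10) − 4(5) = -60, not -59 — violated.

Violated: 3, 5, 7.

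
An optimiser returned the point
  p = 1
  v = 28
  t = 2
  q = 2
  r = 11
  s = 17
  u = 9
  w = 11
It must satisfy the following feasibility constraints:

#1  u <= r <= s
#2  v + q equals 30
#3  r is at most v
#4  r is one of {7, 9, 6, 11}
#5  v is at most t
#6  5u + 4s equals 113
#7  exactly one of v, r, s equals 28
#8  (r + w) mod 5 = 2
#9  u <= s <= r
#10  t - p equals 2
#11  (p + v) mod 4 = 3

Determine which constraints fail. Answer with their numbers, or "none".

No — constraints 5, 9, 10, and 11 are not satisfied.

#1 values 9 <= 11 <= 17  yes
#2 v + q = 28 + 2 = 30  yes
#3 r = 11, v = 28; 11 ≤ 28  yes
#4 r = 11 is in {7, 9, 6, 11}  yes
#5 v = 28, t = 2; 28 > 2 (want ≤)  no
#6 5u + 4s = 5(9) + 4(17) = 113  yes
#7 v=28, r=11, s=17; 1 of them equals 28  yes
#8 r + w = 22; 22 mod 5 = 2  yes
#9 values 9, 17, 11; s = 17 is not <= r = 11  no
#10 t - p = 2 - 1 = 1, not 2  no
#11 p + v = 29; 29 mod 4 = 1, not 3  no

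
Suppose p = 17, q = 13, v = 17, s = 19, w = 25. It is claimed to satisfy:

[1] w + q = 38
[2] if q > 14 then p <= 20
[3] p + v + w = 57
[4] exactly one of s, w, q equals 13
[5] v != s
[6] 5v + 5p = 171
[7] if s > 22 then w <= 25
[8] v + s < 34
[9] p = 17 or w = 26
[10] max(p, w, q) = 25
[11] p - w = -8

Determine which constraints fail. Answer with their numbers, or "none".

The assignment fails constraints 3, 6, 8.

[1] w + q = 25 + 13 = 38 — holds.
[2] q = 13, not > 14; antecedent false, conditional vacuously true — holds.
[3] p + v + w = 17 + 17 + 25 = 59, not 57 — fails.
[4] s=19, w=25, q=13; 1 of them equals 13 — holds.
[5] v = 17, s = 19; distinct — holds.
[6] 5v + 5p = 5(17) + 5(17) = 170, not 171 — fails.
[7] s = 19, not > 22; antecedent false, conditional vacuously true — holds.
[8] v + s = 17 + 19 = 36; 36 ≥ 34, bound 34 not met — fails.
[9] p = 17 = 17 (first disjunct) — holds.
[10] max(17, 25, 13) = 25 — holds.
[11] p - w = 17 - 25 = -8 — holds.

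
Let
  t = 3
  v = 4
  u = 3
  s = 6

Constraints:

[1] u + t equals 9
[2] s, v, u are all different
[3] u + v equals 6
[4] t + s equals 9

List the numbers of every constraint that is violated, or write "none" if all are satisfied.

[1] u + t = 3 + 3 = 6, not 9 — violated.
[2] values 6, 4, 3 are pairwise distinct — satisfied.
[3] u + v = 3 + 4 = 7, not 6 — violated.
[4] t + s = 3 + 6 = 9 — satisfied.

The assignment fails constraints 1 and 3.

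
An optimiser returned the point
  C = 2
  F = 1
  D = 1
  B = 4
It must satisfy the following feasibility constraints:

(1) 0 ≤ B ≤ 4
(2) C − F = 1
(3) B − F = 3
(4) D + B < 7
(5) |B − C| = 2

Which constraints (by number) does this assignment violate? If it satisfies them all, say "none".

The assignment satisfies every constraint.

(1) B = 4 lies in [0, 4] — holds.
(2) C − F = 2 − 1 = 1 — holds.
(3) B − F = 4 − 1 = 3 — holds.
(4) D + B = 1 + 4 = 5; 5 < 7 — holds.
(5) |4 − 2| = 2 — holds.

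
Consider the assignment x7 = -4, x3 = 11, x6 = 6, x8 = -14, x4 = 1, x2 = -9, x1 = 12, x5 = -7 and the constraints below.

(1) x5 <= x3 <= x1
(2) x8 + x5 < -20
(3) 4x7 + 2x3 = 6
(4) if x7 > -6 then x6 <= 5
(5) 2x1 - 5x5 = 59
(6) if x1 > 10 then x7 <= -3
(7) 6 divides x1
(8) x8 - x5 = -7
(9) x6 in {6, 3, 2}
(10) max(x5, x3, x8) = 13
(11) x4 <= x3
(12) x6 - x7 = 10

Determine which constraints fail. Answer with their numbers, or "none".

(1) values -7 <= 11 <= 12 — OK.
(2) x8 + x5 = -14 + (-7) = -21; -21 < -20 — OK.
(3) 4x7 + 2x3 = 4(-4) + 2(11) = 6 — OK.
(4) x7 = -4 > -6, so we need x6 ≤ 5; but x6 = 6 > 5 — violated.
(5) 2x1 - 5x5 = 2(12) - 5(-7) = 59 — OK.
(6) x1 = 12 > 10, so we need x7 ≤ -3; x7 = -4 ≤ -3 — OK.
(7) 12 / 6 = 2, so 6 divides 12 — OK.
(8) x8 - x5 = -14 - (-7) = -7 — OK.
(9) x6 = 6 is in {6, 3, 2} — OK.
(10) max(-7, 11, -14) = 11, not 13 — violated.
(11) x4 = 1, x3 = 11; 1 ≤ 11 — OK.
(12) x6 - x7 = 6 - (-4) = 10 — OK.

No — constraints 4 and 10 are not satisfied.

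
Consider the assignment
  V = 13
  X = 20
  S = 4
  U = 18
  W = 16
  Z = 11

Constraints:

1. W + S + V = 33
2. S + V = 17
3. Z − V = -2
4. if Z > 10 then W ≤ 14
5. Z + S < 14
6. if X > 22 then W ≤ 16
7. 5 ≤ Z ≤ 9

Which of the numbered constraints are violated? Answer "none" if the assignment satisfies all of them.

1. W + S + V = 16 + 4 + 13 = 33  ✔
2. S + V = 4 + 13 = 17  ✔
3. Z − V = 11 − 13 = -2  ✔
4. Z = 11 > 10, so we need W ≤ 14; but W = 16 > 14  ✘
5. Z + S = 11 + 4 = 15; 15 ≥ 14, bound 14 not met  ✘
6. X = 20, not > 22; antecedent false, conditional vacuously true  ✔
7. Z = 11 is outside [5, 9]  ✘

No — constraints 4, 5, 7 are not satisfied.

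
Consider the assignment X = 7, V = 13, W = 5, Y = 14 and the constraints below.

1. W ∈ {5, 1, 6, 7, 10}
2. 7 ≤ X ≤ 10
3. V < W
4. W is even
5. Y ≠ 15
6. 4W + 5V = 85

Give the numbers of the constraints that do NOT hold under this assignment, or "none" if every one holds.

1. W = 5 is in {5, 1, 6, 7, 10} — holds.
2. X = 7 lies in [7, 10] — holds.
3. V = 13, W = 5; 13 ≥ 5 (want <) — fails.
4. W = 5 is odd — fails.
5. Y = 14, and 14 ≠ 15 — holds.
6. 4W + 5V = 4(5) + 5(13) = 85 — holds.

Constraints 3 and 4 do not hold.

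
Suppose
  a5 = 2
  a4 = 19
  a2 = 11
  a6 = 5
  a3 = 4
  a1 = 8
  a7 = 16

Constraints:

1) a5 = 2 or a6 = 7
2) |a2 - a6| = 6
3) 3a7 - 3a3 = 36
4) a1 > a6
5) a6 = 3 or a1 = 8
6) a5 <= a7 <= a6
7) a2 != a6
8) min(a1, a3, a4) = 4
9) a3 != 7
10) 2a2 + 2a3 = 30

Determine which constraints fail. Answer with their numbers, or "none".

Constraint 6 does not hold.

1) a5 = 2 = 2 (first disjunct)  holds
2) |11 - 5| = 6  holds
3) 3a7 - 3a3 = 3(16) - 3(4) = 36  holds
4) a1 = 8, a6 = 5; 8 > 5  holds
5) a6 = 5 ≠ 3, but a1 = 8 = 8 (second disjunct)  holds
6) values 2, 16, 5; a7 = 16 is not <= a6 = 5  fails
7) a2 = 11, a6 = 5; distinct  holds
8) min(8, 4, 19) = 4  holds
9) a3 = 4, and 4 ≠ 7  holds
10) 2a2 + 2a3 = 2(11) + 2(4) = 30  holds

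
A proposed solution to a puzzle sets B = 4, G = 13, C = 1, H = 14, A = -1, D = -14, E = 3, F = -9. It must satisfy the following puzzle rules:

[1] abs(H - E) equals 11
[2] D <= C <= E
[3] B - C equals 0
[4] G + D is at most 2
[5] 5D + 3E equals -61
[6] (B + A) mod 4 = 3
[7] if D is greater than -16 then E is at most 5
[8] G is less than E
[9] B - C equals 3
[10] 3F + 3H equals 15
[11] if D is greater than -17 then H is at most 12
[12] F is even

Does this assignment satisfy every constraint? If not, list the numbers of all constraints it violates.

[1] abs(14 - 3) = 11  holds
[2] values -14 <= 1 <= 3  holds
[3] B - C = 4 - 1 = 3, not 0  fails
[4] G + D = 13 + (-14) = -1; -1 ≤ 2  holds
[5] 5D + 3E = 5(-14) + 3(3) = -61  holds
[6] B + A = 3; 3 mod 4 = 3  holds
[7] D = -14 > -16, so we need E ≤ 5; E = 3 ≤ 5  holds
[8] G = 13, E = 3; 13 ≥ 3 (want <)  fails
[9] B - C = 4 - 1 = 3  holds
[10] 3F + 3H = 3(-9) + 3(14) = 15  holds
[11] D = -14 > -17, so we need H ≤ 12; but H = 14 > 12  fails
[12] F = -9 is odd  fails

Constraints 3, 8, 11, 12 do not hold.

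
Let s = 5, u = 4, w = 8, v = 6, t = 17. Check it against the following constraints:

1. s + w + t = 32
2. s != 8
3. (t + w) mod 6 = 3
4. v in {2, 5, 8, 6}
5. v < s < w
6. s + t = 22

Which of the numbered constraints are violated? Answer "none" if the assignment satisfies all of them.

1. s + w + t = 5 + 8 + 17 = 30, not 32 — fails.
2. s = 5, and 5 ≠ 8 — holds.
3. t + w = 25; 25 mod 6 = 1, not 3 — fails.
4. v = 6 is in {2, 5, 8, 6} — holds.
5. values 6, 5, 8; v = 6 is not < s = 5 — fails.
6. s + t = 5 + 17 = 22 — holds.

The assignment fails constraints 1, 3, and 5.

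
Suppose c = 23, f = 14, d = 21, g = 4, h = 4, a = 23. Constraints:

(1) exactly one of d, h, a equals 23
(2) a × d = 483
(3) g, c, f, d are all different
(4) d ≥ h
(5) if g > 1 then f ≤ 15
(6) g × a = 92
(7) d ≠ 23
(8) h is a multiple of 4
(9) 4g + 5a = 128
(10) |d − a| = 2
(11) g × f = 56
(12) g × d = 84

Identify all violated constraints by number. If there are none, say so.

(1) d=21, h=4, a=23; 1 of them equals 23 — holds.
(2) a × d = 23 × 21 = 483 — holds.
(3) values 4, 23, 14, 21 are pairwise distinct — holds.
(4) d = 21, h = 4; 21 ≥ 4 — holds.
(5) g = 4 > 1, so we need f ≤ 15; f = 14 ≤ 15 — holds.
(6) g × a = 4 × 23 = 92 — holds.
(7) d = 21, and 21 ≠ 23 — holds.
(8) 4 / 4 = 1, so 4 divides 4 — holds.
(9) 4g + 5a = 4(4) + 5(23) = 131, not 128 — does not hold.
(10) |21 − 23| = 2 — holds.
(11) g × f = 4 × 14 = 56 — holds.
(12) g × d = 4 × 21 = 84 — holds.

The assignment fails constraint 9.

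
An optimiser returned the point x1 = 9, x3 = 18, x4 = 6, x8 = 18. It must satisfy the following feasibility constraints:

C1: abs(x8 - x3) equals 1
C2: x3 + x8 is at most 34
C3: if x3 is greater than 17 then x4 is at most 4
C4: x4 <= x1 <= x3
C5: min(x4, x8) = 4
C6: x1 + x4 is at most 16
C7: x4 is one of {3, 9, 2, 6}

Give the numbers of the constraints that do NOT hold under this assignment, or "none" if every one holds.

The assignment fails constraints 1, 2, 3, and 5.

C1: abs(18 - 18) = 0, not 1 — violated.
C2: x3 + x8 = 18 + 18 = 36; 36 > 34, bound 34 not met — violated.
C3: x3 = 18 > 17, so we need x4 ≤ 4; but x4 = 6 > 4 — violated.
C4: values 6 <= 9 <= 18 — satisfied.
C5: min(6, 18) = 6, not 4 — violated.
C6: x1 + x4 = 9 + 6 = 15; 15 ≤ 16 — satisfied.
C7: x4 = 6 is in {3, 9, 2, 6} — satisfied.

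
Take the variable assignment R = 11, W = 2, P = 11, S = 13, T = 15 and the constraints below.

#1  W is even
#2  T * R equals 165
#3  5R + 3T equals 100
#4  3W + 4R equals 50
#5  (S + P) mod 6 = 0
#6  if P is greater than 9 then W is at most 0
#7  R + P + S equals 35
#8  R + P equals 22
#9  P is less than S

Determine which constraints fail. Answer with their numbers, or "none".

#1 W = 2 is even  ✓
#2 T * R = 15 * 11 = 165  ✓
#3 5R + 3T = 5(11) + 3(15) = 100  ✓
#4 3W + 4R = 3(2) + 4(11) = 50  ✓
#5 S + P = 24; 24 mod 6 = 0  ✓
#6 P = 11 > 9, so we need W ≤ 0; but W = 2 > 0  ✗
#7 R + P + S = 11 + 11 + 13 = 35  ✓
#8 R + P = 11 + 11 = 22  ✓
#9 P = 11, S = 13; 11 < 13  ✓

Constraint 6 does not hold.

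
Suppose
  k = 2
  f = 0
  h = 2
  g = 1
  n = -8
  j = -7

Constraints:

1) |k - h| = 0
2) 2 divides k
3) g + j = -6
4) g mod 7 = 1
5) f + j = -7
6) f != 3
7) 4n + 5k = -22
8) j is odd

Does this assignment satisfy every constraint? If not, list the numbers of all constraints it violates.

None — every constraint holds.

1) |2 - 2| = 0  ✓
2) 2 / 2 = 1, so 2 divides 2  ✓
3) g + j = 1 + (-7) = -6  ✓
4) 1 mod 7 = 1  ✓
5) f + j = 0 + (-7) = -7  ✓
6) f = 0, and 0 ≠ 3  ✓
7) 4n + 5k = 4(-8) + 5(2) = -22  ✓
8) j = -7 is odd  ✓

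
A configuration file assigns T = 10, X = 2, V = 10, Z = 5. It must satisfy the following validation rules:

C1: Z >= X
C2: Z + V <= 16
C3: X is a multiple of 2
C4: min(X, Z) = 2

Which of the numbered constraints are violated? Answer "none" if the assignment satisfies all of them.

No violations.

C1: Z = 5, X = 2; 5 ≥ 2 — holds.
C2: Z + V = 5 + 10 = 15; 15 ≤ 16 — holds.
C3: 2 / 2 = 1, so 2 divides 2 — holds.
C4: min(2, 5) = 2 — holds.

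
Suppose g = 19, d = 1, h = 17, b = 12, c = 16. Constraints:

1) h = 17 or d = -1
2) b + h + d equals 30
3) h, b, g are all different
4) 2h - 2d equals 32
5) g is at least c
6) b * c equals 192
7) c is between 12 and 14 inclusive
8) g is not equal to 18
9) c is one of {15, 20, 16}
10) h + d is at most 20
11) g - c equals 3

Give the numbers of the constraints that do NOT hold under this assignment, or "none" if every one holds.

Constraint 7 is violated.

1) h = 17 = 17 (first disjunct) — satisfied.
2) b + h + d = 12 + 17 + 1 = 30 — satisfied.
3) values 17, 12, 19 are pairwise distinct — satisfied.
4) 2h - 2d = 2(17) - 2(1) = 32 — satisfied.
5) g = 19, c = 16; 19 ≥ 16 — satisfied.
6) b * c = 12 * 16 = 192 — satisfied.
7) c = 16 is outside [12, 14] — violated.
8) g = 19, and 19 ≠ 18 — satisfied.
9) c = 16 is in {15, 20, 16} — satisfied.
10) h + d = 17 + 1 = 18; 18 ≤ 20 — satisfied.
11) g - c = 19 - 16 = 3 — satisfied.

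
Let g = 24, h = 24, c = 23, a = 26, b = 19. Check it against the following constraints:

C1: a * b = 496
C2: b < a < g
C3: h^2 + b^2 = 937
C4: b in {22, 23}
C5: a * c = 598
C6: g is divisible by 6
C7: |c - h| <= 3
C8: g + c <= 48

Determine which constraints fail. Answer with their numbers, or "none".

Constraints 1, 2, 4 do not hold.

C1: a * b = 26 * 19 = 494, not 496  no
C2: values 19, 26, 24; a = 26 is not < g = 24  no
C3: h^2 + b^2 = 24^2 + 19^2 = 576 + 361 = 937  yes
C4: b = 19 is not in {22, 23}  no
C5: a * c = 26 * 23 = 598  yes
C6: 24 / 6 = 4, so 6 divides 24  yes
C7: |23 - 24| = 1; 1 ≤ 3  yes
C8: g + c = 24 + 23 = 47; 47 ≤ 48  yes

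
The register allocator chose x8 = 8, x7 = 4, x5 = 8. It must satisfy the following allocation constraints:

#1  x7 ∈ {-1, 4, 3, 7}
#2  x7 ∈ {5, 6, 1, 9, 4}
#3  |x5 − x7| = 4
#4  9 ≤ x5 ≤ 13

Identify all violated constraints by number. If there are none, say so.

Violated: 4.

#1 x7 = 4 is in {-1, 4, 3, 7} — OK.
#2 x7 = 4 is in {5, 6, 1, 9, 4} — OK.
#3 |8 − 4| = 4 — OK.
#4 x5 = 8 is outside [9, 13] — violated.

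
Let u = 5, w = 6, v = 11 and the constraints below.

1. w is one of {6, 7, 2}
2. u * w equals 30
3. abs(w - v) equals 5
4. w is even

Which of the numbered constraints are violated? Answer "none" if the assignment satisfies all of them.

1. w = 6 is in {6, 7, 2}  true
2. u * w = 5 * 6 = 30  true
3. abs(6 - 11) = 5  true
4. w = 6 is even  true

All constraints are satisfied.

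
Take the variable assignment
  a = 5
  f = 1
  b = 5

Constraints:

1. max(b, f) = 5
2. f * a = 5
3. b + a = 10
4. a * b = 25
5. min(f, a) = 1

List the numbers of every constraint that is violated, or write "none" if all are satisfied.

1. max(5, 1) = 5  OK
2. f * a = 1 * 5 = 5  OK
3. b + a = 5 + 5 = 10  OK
4. a * b = 5 * 5 = 25  OK
5. min(1, 5) = 1  OK

All constraints are satisfied.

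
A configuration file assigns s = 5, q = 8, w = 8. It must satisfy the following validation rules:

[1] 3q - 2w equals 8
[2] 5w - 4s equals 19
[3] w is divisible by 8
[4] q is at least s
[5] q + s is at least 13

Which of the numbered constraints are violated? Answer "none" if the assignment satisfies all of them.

[1] 3q - 2w = 3(8) - 2(8) = 8  yes
[2] 5w - 4s = 5(8) - 4(5) = 20, not 19  no
[3] 8 / 8 = 1, so 8 divides 8  yes
[4] q = 8, s = 5; 8 ≥ 5  yes
[5] q + s = 8 + 5 = 13; 13 ≥ 13  yes

Constraint 2 does not hold.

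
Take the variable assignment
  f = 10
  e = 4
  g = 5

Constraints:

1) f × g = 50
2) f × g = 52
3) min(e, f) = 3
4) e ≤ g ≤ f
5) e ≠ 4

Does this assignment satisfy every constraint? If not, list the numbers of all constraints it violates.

1) f × g = 10 × 5 = 50  true
2) f × g = 10 × 5 = 50, not 52  false
3) min(4, 10) = 4, not 3  false
4) values 4 ≤ 5 ≤ 10  true
5) e = 4, but 4 is required to differ  false

No — constraints 2, 3, and 5 are not satisfied.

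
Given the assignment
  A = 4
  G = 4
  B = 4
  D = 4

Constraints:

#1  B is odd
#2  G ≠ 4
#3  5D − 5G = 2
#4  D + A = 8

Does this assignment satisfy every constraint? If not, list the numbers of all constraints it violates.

#1 B = 4 is even  FAIL
#2 G = 4, but 4 is required to differ  FAIL
#3 5D − 5G = 5(4) − 5(4) = 0, not 2  FAIL
#4 D + A = 4 + 4 = 8  OK

The assignment fails constraints 1, 2, 3.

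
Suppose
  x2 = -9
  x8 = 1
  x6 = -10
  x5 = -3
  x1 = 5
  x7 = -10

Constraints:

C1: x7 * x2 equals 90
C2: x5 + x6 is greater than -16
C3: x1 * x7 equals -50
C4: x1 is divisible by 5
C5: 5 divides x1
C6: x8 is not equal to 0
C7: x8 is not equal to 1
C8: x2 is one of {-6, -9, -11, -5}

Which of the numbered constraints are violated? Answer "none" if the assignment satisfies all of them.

C1: x7 * x2 = -10 * (-9) = 90  true
C2: x5 + x6 = -3 + (-10) = -13; -13 > -16  true
C3: x1 * x7 = 5 * (-10) = -50  true
C4: 5 / 5 = 1, so 5 divides 5  true
C5: 5 / 5 = 1, so 5 divides 5  true
C6: x8 = 1, and 1 ≠ 0  true
C7: x8 = 1, but 1 is required to differ  false
C8: x2 = -9 is in {-6, -9, -11, -5}  true

Violated: 7.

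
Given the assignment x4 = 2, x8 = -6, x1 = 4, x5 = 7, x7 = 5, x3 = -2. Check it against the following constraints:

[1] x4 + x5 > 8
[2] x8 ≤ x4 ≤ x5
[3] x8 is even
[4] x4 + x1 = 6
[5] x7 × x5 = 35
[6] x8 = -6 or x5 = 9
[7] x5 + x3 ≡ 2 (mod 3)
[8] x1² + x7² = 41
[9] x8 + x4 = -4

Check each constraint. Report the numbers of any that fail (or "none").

The assignment satisfies every constraint.

[1] x4 + x5 = 2 + 7 = 9; 9 > 8  yes
[2] values -6 ≤ 2 ≤ 7  yes
[3] x8 = -6 is even  yes
[4] x4 + x1 = 2 + 4 = 6  yes
[5] x7 × x5 = 5 × 7 = 35  yes
[6] x8 = -6 = -6 (first disjunct)  yes
[7] x5 + x3 = 5; 5 mod 3 = 2  yes
[8] x1² + x7² = 4² + 5² = 16 + 25 = 41  yes
[9] x8 + x4 = -6 + 2 = -4  yes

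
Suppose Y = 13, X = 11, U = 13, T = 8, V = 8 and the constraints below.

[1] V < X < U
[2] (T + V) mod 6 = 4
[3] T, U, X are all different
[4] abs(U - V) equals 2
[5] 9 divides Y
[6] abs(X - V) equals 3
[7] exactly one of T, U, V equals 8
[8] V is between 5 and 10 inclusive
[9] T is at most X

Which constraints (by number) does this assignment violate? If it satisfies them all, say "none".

Constraints 4, 5, and 7 do not hold.

[1] values 8 < 11 < 13 — holds.
[2] T + V = 16; 16 mod 6 = 4 — holds.
[3] values 8, 13, 11 are pairwise distinct — holds.
[4] abs(13 - 8) = 5, not 2 — fails.
[5] 13 = 9*1 + 4, so 9 does not divide 13 — fails.
[6] abs(11 - 8) = 3 — holds.
[7] T=8, U=13, V=8; 2 of them equal 8, not exactly one — fails.
[8] V = 8 lies in [5, 10] — holds.
[9] T = 8, X = 11; 8 ≤ 11 — holds.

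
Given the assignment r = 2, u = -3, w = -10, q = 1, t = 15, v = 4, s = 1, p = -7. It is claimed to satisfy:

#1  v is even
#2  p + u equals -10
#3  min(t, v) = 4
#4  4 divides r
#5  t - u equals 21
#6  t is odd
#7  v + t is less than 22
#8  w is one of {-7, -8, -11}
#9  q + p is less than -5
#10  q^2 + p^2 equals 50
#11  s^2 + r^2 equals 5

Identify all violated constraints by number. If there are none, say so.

The assignment fails constraints 4, 5, and 8.

#1 v = 4 is even — holds.
#2 p + u = -7 + (-3) = -10 — holds.
#3 min(15, 4) = 4 — holds.
#4 2 = 4*0 + 2, so 4 does not divide 2 — fails.
#5 t - u = 15 - (-3) = 18, not 21 — fails.
#6 t = 15 is odd — holds.
#7 v + t = 4 + 15 = 19; 19 < 22 — holds.
#8 w = -10 is not in {-7, -8, -11} — fails.
#9 q + p = 1 + (-7) = -6; -6 < -5 — holds.
#10 q^2 + p^2 = 1^2 + (-7)^2 = 1 + 49 = 50 — holds.
#11 s^2 + r^2 = 1^2 + 2^2 = 1 + 4 = 5 — holds.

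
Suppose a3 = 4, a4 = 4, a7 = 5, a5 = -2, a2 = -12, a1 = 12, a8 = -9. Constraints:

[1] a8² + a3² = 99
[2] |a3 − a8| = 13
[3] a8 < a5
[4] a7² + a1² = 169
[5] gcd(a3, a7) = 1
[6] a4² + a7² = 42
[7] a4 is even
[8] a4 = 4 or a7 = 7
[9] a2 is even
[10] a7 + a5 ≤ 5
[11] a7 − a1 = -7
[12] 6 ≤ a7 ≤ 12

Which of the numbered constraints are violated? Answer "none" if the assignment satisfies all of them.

[1] a8² + a3² = (-9)² + 4² = 81 + 16 = 97, not 99  ✘
[2] |4 − (-9)| = 13  ✔
[3] a8 = -9, a5 = -2; -9 < -2  ✔
[4] a7² + a1² = 5² + 12² = 25 + 144 = 169  ✔
[5] gcd(4, 5) = 1  ✔
[6] a4² + a7² = 4² + 5² = 16 + 25 = 41, not 42  ✘
[7] a4 = 4 is even  ✔
[8] a4 = 4 = 4 (first disjunct)  ✔
[9] a2 = -12 is even  ✔
[10] a7 + a5 = 5 + (-2) = 3; 3 ≤ 5  ✔
[11] a7 − a1 = 5 − 12 = -7  ✔
[12] a7 = 5 is outside [6, 12]  ✘

Constraints 1, 6, 12 are violated.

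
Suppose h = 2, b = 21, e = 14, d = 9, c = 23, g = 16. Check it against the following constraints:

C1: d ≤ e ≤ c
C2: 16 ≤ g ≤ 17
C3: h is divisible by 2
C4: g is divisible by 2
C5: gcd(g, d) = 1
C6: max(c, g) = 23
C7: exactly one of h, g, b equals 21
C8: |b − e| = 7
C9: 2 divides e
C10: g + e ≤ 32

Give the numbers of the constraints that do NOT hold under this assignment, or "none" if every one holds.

No violations.

C1: values 9 ≤ 14 ≤ 23 — OK.
C2: g = 16 lies in [16, 17] — OK.
C3: 2 / 2 = 1, so 2 divides 2 — OK.
C4: 16 / 2 = 8, so 2 divides 16 — OK.
C5: gcd(16, 9) = 1 — OK.
C6: max(23, 16) = 23 — OK.
C7: h=2, g=16, b=21; 1 of them equals 21 — OK.
C8: |21 − 14| = 7 — OK.
C9: 14 / 2 = 7, so 2 divides 14 — OK.
C10: g + e = 16 + 14 = 30; 30 ≤ 32 — OK.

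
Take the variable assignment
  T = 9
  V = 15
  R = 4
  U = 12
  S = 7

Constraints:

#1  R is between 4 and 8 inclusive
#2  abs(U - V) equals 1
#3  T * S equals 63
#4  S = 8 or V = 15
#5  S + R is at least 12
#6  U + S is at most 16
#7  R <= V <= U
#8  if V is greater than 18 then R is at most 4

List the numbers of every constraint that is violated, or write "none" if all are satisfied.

#1 R = 4 lies in [4, 8] — satisfied.
#2 abs(12 - 15) = 3, not 1 — violated.
#3 T * S = 9 * 7 = 63 — satisfied.
#4 S = 7 ≠ 8, but V = 15 = 15 (second disjunct) — satisfied.
#5 S + R = 7 + 4 = 11; 11 < 12, bound 12 not met — violated.
#6 U + S = 12 + 7 = 19; 19 > 16, bound 16 not met — violated.
#7 values 4, 15, 12; V = 15 is not <= U = 12 — violated.
#8 V = 15, not > 18; antecedent false, conditional vacuously true — satisfied.

Constraints 2, 5, 6, 7 are violated.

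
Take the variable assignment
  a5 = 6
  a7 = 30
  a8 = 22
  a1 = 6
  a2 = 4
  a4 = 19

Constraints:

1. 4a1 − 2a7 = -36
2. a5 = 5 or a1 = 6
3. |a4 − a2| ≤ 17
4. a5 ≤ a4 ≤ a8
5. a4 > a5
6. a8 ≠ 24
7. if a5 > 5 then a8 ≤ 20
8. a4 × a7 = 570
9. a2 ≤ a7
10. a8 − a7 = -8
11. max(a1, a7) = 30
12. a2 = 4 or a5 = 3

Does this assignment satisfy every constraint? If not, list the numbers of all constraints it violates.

Constraint 7 does not hold.

1. 4a1 − 2a7 = 4(6) − 2(30) = -36 — satisfied.
2. a5 = 6 ≠ 5, but a1 = 6 = 6 (second disjunct) — satisfied.
3. |19 − 4| = 15; 15 ≤ 17 — satisfied.
4. values 6 ≤ 19 ≤ 22 — satisfied.
5. a4 = 19, a5 = 6; 19 > 6 — satisfied.
6. a8 = 22, and 22 ≠ 24 — satisfied.
7. a5 = 6 > 5, so we need a8 ≤ 20; but a8 = 22 > 20 — violated.
8. a4 × a7 = 19 × 30 = 570 — satisfied.
9. a2 = 4, a7 = 30; 4 ≤ 30 — satisfied.
10. a8 − a7 = 22 − 30 = -8 — satisfied.
11. max(6, 30) = 30 — satisfied.
12. a2 = 4 = 4 (first disjunct) — satisfied.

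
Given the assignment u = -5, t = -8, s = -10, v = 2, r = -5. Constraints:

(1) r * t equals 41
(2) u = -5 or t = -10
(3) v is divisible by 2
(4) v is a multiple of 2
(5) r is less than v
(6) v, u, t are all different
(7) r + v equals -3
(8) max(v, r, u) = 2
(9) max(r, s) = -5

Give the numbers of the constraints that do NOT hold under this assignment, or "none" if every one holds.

Violated: 1.

(1) r * t = -5 * (-8) = 40, not 41 — does not hold.
(2) u = -5 = -5 (first disjunct) — holds.
(3) 2 / 2 = 1, so 2 divides 2 — holds.
(4) 2 / 2 = 1, so 2 divides 2 — holds.
(5) r = -5, v = 2; -5 < 2 — holds.
(6) values 2, -5, -8 are pairwise distinct — holds.
(7) r + v = -5 + 2 = -3 — holds.
(8) max(2, -5, -5) = 2 — holds.
(9) max(-5, -10) = -5 — holds.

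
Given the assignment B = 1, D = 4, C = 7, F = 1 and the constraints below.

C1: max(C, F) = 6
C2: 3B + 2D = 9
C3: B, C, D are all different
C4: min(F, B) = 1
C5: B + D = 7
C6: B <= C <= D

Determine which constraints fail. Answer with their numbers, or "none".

C1: max(7, 1) = 7, not 6 — does not hold.
C2: 3B + 2D = 3(1) + 2(4) = 11, not 9 — does not hold.
C3: values 1, 7, 4 are pairwise distinct — holds.
C4: min(1, 1) = 1 — holds.
C5: B + D = 1 + 4 = 5, not 7 — does not hold.
C6: values 1, 7, 4; C = 7 is not <= D = 4 — does not hold.

No — constraints 1, 2, 5, and 6 are not satisfied.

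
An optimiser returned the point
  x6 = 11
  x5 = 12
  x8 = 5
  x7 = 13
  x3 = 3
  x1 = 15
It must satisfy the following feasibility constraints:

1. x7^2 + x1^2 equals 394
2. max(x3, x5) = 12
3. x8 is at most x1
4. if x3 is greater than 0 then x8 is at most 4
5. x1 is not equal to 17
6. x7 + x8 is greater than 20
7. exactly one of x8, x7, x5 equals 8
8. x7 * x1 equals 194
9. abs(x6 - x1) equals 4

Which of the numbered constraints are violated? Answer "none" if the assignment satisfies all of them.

Violated: 4, 6, 7, and 8.

1. x7^2 + x1^2 = 13^2 + 15^2 = 169 + 225 = 394  true
2. max(3, 12) = 12  true
3. x8 = 5, x1 = 15; 5 ≤ 15  true
4. x3 = 3 > 0, so we need x8 ≤ 4; but x8 = 5 > 4  false
5. x1 = 15, and 15 ≠ 17  true
6. x7 + x8 = 13 + 5 = 18; 18 ≤ 20, bound 20 not met  false
7. x8=5, x7=13, x5=12; 0 of them equal 8, not exactly one  false
8. x7 * x1 = 13 * 15 = 195, not 194  false
9. abs(11 - 15) = 4  true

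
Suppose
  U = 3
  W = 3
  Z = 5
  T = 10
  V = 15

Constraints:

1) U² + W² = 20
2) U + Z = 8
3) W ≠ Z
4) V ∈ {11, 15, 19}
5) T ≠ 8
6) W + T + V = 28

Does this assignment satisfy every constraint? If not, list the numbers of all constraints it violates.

1) U² + W² = 3² + 3² = 9 + 9 = 18, not 20  false
2) U + Z = 3 + 5 = 8  true
3) W = 3, Z = 5; distinct  true
4) V = 15 is in {11, 15, 19}  true
5) T = 10, and 10 ≠ 8  true
6) W + T + V = 3 + 10 + 15 = 28  true

Violated: 1.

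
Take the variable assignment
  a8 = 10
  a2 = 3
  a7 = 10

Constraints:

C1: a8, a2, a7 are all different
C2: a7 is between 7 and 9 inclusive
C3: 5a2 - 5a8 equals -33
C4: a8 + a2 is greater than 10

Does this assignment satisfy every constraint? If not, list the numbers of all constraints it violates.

Constraints 1, 2, and 3 do not hold.

C1: a8 = a7 = 10, not all different — violated.
C2: a7 = 10 is outside [7, 9] — violated.
C3: 5a2 - 5a8 = 5(3) - 5(10) = -35, not -33 — violated.
C4: a8 + a2 = 10 + 3 = 13; 13 > 10 — OK.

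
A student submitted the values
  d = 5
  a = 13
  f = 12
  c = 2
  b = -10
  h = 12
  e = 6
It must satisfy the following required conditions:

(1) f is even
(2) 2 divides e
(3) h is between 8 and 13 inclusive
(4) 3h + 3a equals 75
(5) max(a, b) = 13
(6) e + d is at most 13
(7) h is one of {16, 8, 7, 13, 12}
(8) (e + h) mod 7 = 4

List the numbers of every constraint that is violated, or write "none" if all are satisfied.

(1) f = 12 is even — holds.
(2) 6 / 2 = 3, so 2 divides 6 — holds.
(3) h = 12 lies in [8, 13] — holds.
(4) 3h + 3a = 3(12) + 3(13) = 75 — holds.
(5) max(13, -10) = 13 — holds.
(6) e + d = 6 + 5 = 11; 11 ≤ 13 — holds.
(7) h = 12 is in {16, 8, 7, 13, 12} — holds.
(8) e + h = 18; 18 mod 7 = 4 — holds.

No violations.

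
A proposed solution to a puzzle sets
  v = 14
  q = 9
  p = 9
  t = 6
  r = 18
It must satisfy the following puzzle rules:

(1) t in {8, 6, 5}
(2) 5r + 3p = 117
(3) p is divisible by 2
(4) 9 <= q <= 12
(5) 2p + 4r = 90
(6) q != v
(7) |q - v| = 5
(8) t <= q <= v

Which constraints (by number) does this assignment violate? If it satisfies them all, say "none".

The assignment fails constraint 3.

(1) t = 6 is in {8, 6, 5} — holds.
(2) 5r + 3p = 5(18) + 3(9) = 117 — holds.
(3) 9 = 2*4 + 1, so 2 does not divide 9 — does not hold.
(4) q = 9 lies in [9, 12] — holds.
(5) 2p + 4r = 2(9) + 4(18) = 90 — holds.
(6) q = 9, v = 14; distinct — holds.
(7) |9 - 14| = 5 — holds.
(8) values 6 <= 9 <= 14 — holds.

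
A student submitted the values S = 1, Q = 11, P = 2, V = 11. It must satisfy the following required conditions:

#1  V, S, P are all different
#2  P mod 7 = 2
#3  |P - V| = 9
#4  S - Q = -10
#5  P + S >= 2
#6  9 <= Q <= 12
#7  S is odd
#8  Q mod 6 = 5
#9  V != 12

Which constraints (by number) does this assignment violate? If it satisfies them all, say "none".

#1 values 11, 1, 2 are pairwise distinct  ✔
#2 2 mod 7 = 2  ✔
#3 |2 - 11| = 9  ✔
#4 S - Q = 1 - 11 = -10  ✔
#5 P + S = 2 + 1 = 3; 3 ≥ 2  ✔
#6 Q = 11 lies in [9, 12]  ✔
#7 S = 1 is odd  ✔
#8 11 mod 6 = 5  ✔
#9 V = 11, and 11 ≠ 12  ✔

The assignment satisfies every constraint.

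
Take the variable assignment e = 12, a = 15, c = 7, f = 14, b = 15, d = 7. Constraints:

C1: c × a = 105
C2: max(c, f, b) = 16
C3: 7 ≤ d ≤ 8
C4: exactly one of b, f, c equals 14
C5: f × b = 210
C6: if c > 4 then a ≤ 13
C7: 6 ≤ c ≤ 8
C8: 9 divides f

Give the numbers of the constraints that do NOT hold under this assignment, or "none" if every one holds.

Violated: 2, 6, 8.

C1: c × a = 7 × 15 = 105  holds
C2: max(7, 14, 15) = 15, not 16  fails
C3: d = 7 lies in [7, 8]  holds
C4: b=15, f=14, c=7; 1 of them equals 14  holds
C5: f × b = 14 × 15 = 210  holds
C6: c = 7 > 4, so we need a ≤ 13; but a = 15 > 13  fails
C7: c = 7 lies in [6, 8]  holds
C8: 14 = 9×1 + 5, so 9 does not divide 14  fails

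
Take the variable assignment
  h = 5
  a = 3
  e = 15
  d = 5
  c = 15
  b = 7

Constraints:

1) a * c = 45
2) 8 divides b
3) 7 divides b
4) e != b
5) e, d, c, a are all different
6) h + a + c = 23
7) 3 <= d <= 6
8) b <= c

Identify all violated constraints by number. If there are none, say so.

1) a * c = 3 * 15 = 45  true
2) 7 = 8*0 + 7, so 8 does not divide 7  false
3) 7 / 7 = 1, so 7 divides 7  true
4) e = 15, b = 7; distinct  true
5) e = c = 15, not all different  false
6) h + a + c = 5 + 3 + 15 = 23  true
7) d = 5 lies in [3, 6]  true
8) b = 7, c = 15; 7 ≤ 15  true

No — constraints 2, 5 are not satisfied.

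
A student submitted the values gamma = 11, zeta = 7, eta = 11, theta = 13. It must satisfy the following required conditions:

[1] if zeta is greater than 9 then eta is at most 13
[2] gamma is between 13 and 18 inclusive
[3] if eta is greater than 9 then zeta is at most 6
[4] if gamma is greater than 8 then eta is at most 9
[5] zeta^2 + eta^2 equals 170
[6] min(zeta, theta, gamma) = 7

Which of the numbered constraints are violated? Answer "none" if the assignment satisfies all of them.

[1] zeta = 7, not > 9; antecedent false, conditional vacuously true — holds.
[2] gamma = 11 is outside [13, 18] — does not hold.
[3] eta = 11 > 9, so we need zeta ≤ 6; but zeta = 7 > 6 — does not hold.
[4] gamma = 11 > 8, so we need eta ≤ 9; but eta = 11 > 9 — does not hold.
[5] zeta^2 + eta^2 = 7^2 + 11^2 = 49 + 121 = 170 — holds.
[6] min(7, 13, 11) = 7 — holds.

Constraints 2, 3, and 4 are violated.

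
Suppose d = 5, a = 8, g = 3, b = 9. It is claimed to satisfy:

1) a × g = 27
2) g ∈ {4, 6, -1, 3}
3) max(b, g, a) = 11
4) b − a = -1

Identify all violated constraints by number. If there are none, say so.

1) a × g = 8 × 3 = 24, not 27 — fails.
2) g = 3 is in {4, 6, -1, 3} — holds.
3) max(9, 3, 8) = 9, not 11 — fails.
4) b − a = 9 − 8 = 1, not -1 — fails.

Violated: 1, 3, 4.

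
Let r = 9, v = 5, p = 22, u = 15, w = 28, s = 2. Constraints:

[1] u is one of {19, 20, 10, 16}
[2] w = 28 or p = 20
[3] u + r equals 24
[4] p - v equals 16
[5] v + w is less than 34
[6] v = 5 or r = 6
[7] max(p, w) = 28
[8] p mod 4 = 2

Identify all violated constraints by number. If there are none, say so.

Violated: 1 and 4.

[1] u = 15 is not in {19, 20, 10, 16}  ✘
[2] w = 28 = 28 (first disjunct)  ✔
[3] u + r = 15 + 9 = 24  ✔
[4] p - v = 22 - 5 = 17, not 16  ✘
[5] v + w = 5 + 28 = 33; 33 < 34  ✔
[6] v = 5 = 5 (first disjunct)  ✔
[7] max(22, 28) = 28  ✔
[8] 22 mod 4 = 2  ✔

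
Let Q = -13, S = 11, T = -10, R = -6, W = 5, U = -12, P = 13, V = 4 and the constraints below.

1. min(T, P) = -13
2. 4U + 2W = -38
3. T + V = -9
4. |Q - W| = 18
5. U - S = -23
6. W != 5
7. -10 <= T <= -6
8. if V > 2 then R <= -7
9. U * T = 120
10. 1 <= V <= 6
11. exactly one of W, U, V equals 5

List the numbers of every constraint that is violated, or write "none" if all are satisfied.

Violated: 1, 3, 6, and 8.

1. min(-10, 13) = -10, not -13 — fails.
2. 4U + 2W = 4(-12) + 2(5) = -38 — holds.
3. T + V = -10 + 4 = -6, not -9 — fails.
4. |-13 - 5| = 18 — holds.
5. U - S = -12 - 11 = -23 — holds.
6. W = 5, but 5 is required to differ — fails.
7. T = -10 lies in [-10, -6] — holds.
8. V = 4 > 2, so we need R ≤ -7; but R = -6 > -7 — fails.
9. U * T = -12 * (-10) = 120 — holds.
10. V = 4 lies in [1, 6] — holds.
11. W=5, U=-12, V=4; 1 of them equals 5 — holds.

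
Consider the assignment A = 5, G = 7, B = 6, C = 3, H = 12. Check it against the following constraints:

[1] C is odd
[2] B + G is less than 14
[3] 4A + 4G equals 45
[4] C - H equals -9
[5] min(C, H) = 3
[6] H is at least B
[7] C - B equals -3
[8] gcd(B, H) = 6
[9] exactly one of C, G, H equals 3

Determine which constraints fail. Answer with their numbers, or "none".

No — constraint 3 is not satisfied.

[1] C = 3 is odd  holds
[2] B + G = 6 + 7 = 13; 13 < 14  holds
[3] 4A + 4G = 4(5) + 4(7) = 48, not 45  fails
[4] C - H = 3 - 12 = -9  holds
[5] min(3, 12) = 3  holds
[6] H = 12, B = 6; 12 ≥ 6  holds
[7] C - B = 3 - 6 = -3  holds
[8] gcd(6, 12) = 6  holds
[9] C=3, G=7, H=12; 1 of them equals 3  holds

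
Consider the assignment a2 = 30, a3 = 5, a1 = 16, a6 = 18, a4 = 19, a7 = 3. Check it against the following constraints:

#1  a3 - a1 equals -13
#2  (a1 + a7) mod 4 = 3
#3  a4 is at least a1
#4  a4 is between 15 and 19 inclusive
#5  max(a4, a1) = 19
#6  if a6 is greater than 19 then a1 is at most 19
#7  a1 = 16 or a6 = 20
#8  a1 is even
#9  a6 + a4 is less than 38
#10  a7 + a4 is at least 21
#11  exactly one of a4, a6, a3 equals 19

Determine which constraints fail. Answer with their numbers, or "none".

#1 a3 - a1 = 5 - 16 = -11, not -13  ✗
#2 a1 + a7 = 19; 19 mod 4 = 3  ✓
#3 a4 = 19, a1 = 16; 19 ≥ 16  ✓
#4 a4 = 19 lies in [15, 19]  ✓
#5 max(19, 16) = 19  ✓
#6 a6 = 18, not > 19; antecedent false, conditional vacuously true  ✓
#7 a1 = 16 = 16 (first disjunct)  ✓
#8 a1 = 16 is even  ✓
#9 a6 + a4 = 18 + 19 = 37; 37 < 38  ✓
#10 a7 + a4 = 3 + 19 = 22; 22 ≥ 21  ✓
#11 a4=19, a6=18, a3=5; 1 of them equals 19  ✓

No — constraint 1 is not satisfied.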